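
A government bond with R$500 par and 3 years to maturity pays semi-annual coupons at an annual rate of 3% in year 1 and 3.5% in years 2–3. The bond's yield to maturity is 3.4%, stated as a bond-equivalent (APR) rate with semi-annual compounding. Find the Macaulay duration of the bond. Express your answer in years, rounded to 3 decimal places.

2.885 years

Periodic yield y = 0.017. Discount each cash flow and weight by its period:
  t   CF        PV=CF/(1+0.017)^t    t·PV
  1         7.50         7.3746         7.3746
  2         7.50         7.2514        14.5027
  3         8.75         8.3185        24.9555
  4         8.75         8.1795        32.7178
  5         8.75         8.0427        40.2136
  6       508.75       459.8103     2,758.8619
  Σ                    498.9770     2,878.6262
Price P = Σ PV = 498.9770.
Macaulay duration = Σ(t·PV) / P = 2,878.6262 / 498.9770 = 5.76906 half-year periods.
In years: 5.76906 / 2 = 2.88453 years.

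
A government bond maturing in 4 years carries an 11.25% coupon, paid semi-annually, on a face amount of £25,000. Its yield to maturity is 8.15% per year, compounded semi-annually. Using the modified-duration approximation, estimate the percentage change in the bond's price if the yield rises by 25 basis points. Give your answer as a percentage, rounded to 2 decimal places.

-0.81%

Periodic yield y = 0.04075. Modified duration first:
  t   CF        PV=CF/(1+0.04075)^t    t·PV
  1     1,406.25     1,351.1890     1,351.1890
  2     1,406.25     1,298.2840     2,596.5679
  3     1,406.25     1,247.4504     3,742.3511
  4     1,406.25     1,198.6071     4,794.4285
  5     1,406.25     1,151.6763     5,758.3816
  6     1,406.25     1,106.5831     6,639.4984
  7     1,406.25     1,063.2554     7,442.7878
  8    26,406.25    19,183.8325   153,470.6601
  Σ                 27,600.8778   185,795.8646
P = 27,600.8778; D_Mac = 6.73152 half-year periods = 3.36576 yrs; D_mod = 3.36576/(1+0.04075) = 3.23398 yrs.
ΔP/P ≈ -D_mod · Δy = -3.23398 × (+0.0025) = -0.008085 = -0.8085%.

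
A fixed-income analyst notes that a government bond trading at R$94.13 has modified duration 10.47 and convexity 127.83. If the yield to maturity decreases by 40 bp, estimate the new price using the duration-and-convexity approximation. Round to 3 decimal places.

Duration effect: -D_mod·Δy = -10.47 × (-0.004) = +0.041880
Convexity effect: ½·C·(Δy)² = 0.5 × 127.83 × (-0.004)² = +0.00102264
ΔP/P ≈ +0.041880 + 0.00102264 = +0.04290264
New price ≈ 94.13 × (1 + 0.04290264) = 98.1684255032.

R$98.168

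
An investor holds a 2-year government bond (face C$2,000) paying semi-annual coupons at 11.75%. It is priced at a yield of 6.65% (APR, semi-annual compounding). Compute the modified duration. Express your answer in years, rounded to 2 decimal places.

Periodic yield y = 0.03325. First find Macaulay duration:
  t   CF        PV=CF/(1+0.03325)^t    t·PV
  1       117.50       113.7188       113.7188
  2       117.50       110.0594       220.1187
  3       117.50       106.5177       319.5530
  4     2,117.50     1,857.8120     7,431.2480
  Σ                  2,188.1079     8,084.6386
P = 2,188.1079; Macaulay duration = 8,084.6386 / 2,188.1079 = 3.69481 half-year periods = 1.84740 years.
Modified duration = D_Mac / (1 + y) = 1.84740 / 1.03325 = 1.78795 years.

1.79 years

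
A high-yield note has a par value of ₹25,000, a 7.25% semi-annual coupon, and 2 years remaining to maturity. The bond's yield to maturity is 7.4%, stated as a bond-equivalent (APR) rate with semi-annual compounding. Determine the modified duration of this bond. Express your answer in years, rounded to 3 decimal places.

1.830 years

Periodic yield y = 0.037. First find Macaulay duration:
  t   CF        PV=CF/(1+0.037)^t    t·PV
  1       906.25       873.9151       873.9151
  2       906.25       842.7340     1,685.4680
  3       906.25       812.6654     2,437.9961
  4    25,906.25    22,402.1410    89,608.5641
  Σ                 24,931.4555    94,605.9433
P = 24,931.4555; Macaulay duration = 94,605.9433 / 24,931.4555 = 3.79464 half-year periods = 1.89732 years.
Modified duration = D_Mac / (1 + y) = 1.89732 / 1.037 = 1.82962 years.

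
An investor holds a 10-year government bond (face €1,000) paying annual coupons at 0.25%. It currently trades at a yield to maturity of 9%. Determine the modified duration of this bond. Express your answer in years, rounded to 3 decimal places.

Periodic yield y = 0.09. First find Macaulay duration:
  t   CF        PV=CF/(1+0.09)^t    t·PV
  1         2.50         2.2936         2.2936
  2         2.50         2.1042         4.2084
  3         2.50         1.9305         5.7914
  4         2.50         1.7711         7.0843
  5         2.50         1.6248         8.1241
  6         2.50         1.4907         8.9440
  7         2.50         1.3676         9.5731
  8         2.50         1.2547        10.0373
  9         2.50         1.1511        10.3596
  10    1,002.50       423.4668     4,234.6683
  Σ                    438.4550     4,301.0841
P = 438.4550; Macaulay duration = 4,301.0841 / 438.4550 = 9.80964 years.
Modified duration = D_Mac / (1 + y) = 9.80964 / 1.09 = 8.99967 years.

9.000 years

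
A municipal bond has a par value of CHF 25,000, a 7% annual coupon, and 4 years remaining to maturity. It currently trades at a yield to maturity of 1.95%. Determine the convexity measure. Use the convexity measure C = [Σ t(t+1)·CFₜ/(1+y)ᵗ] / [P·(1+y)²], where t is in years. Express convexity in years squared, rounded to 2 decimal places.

17.06

With y = 0.0195:
  t   CF        PV=CF/(1+0.0195)^t    t·PV        t(t+1)·PV
  1     1,750.00     1,716.5277     1,716.5277       3,433.0554
  2     1,750.00     1,683.6956     3,367.3913      10,102.1739
  3     1,750.00     1,651.4916     4,954.4747      19,817.8987
  4    26,750.00    24,761.3812    99,045.5247     495,227.6237
  Σ                 29,813.0961   109,083.9184     528,580.7517
P = 29,813.0961.
Convexity = Σ t(t+1)·PV / [P·(1+y)²] = 528,580.7517 / (29,813.0961 × 1.039380) = 17.05807.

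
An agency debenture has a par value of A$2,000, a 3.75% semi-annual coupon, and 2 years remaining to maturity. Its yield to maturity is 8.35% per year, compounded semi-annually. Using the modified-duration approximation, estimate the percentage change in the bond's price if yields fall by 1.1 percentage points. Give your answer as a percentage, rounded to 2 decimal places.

Periodic yield y = 0.04175. Modified duration first:
  t   CF        PV=CF/(1+0.04175)^t    t·PV
  1        37.50        35.9971        35.9971
  2        37.50        34.5545        69.1089
  3        37.50        33.1696        99.5089
  4     2,037.50     1,729.9900     6,919.9598
  Σ                  1,833.7112     7,124.5748
P = 1,833.7112; D_Mac = 3.88533 half-year periods = 1.94267 yrs; D_mod = 1.94267/(1+0.04175) = 1.86481 yrs.
ΔP/P ≈ -D_mod · Δy = -1.86481 × (-0.011) = +0.020513 = +2.0513%.

+2.05%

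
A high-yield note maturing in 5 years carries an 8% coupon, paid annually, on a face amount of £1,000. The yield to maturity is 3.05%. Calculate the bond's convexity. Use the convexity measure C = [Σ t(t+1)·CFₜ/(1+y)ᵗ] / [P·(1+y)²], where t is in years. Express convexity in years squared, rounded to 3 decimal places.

With y = 0.0305:
  t   CF        PV=CF/(1+0.0305)^t    t·PV        t(t+1)·PV
  1        80.00        77.6322        77.6322         155.2644
  2        80.00        75.3345       150.6690         452.0071
  3        80.00        73.1048       219.3145         877.2578
  4        80.00        70.9411       283.7645       1,418.8223
  5     1,080.00       929.3596     4,646.7978      27,880.7871
  Σ                  1,226.3722     5,378.1780      30,784.1387
P = 1,226.3722.
Convexity = Σ t(t+1)·PV / [P·(1+y)²] = 30,784.1387 / (1,226.3722 × 1.061930) = 23.63789.

23.638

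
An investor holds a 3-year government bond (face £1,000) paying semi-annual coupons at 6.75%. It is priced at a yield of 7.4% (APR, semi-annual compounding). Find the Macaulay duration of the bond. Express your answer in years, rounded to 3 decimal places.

2.763 years

Periodic yield y = 0.037. Discount each cash flow and weight by its period:
  t   CF        PV=CF/(1+0.037)^t    t·PV
  1        33.75        32.5458        32.5458
  2        33.75        31.3846        62.7692
  3        33.75        30.2648        90.7943
  4        33.75        29.1849       116.7397
  5        33.75        28.1436       140.7181
  6     1,033.75       831.2717     4,987.6301
  Σ                    982.7954     5,431.1972
Price P = Σ PV = 982.7954.
Macaulay duration = Σ(t·PV) / P = 5,431.1972 / 982.7954 = 5.52627 half-year periods.
In years: 5.52627 / 2 = 2.76314 years.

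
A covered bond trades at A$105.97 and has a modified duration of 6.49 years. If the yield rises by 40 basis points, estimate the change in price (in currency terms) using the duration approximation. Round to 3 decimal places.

-A$2.751

Duration approximation: ΔP/P ≈ -D_mod · Δy = -6.49 × (+0.004) = -0.025960.
ΔP ≈ 105.97 × (-0.025960) = -2.7509812.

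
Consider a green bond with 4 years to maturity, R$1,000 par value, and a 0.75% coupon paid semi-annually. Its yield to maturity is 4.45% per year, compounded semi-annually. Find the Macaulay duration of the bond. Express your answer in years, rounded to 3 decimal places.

3.943 years

Periodic yield y = 0.02225. Discount each cash flow and weight by its period:
  t   CF        PV=CF/(1+0.02225)^t    t·PV
  1         3.75         3.6684         3.6684
  2         3.75         3.5885         7.1771
  3         3.75         3.5104        10.5313
  4         3.75         3.4340        13.7361
  5         3.75         3.3593        16.7964
  6         3.75         3.2862        19.7170
  7         3.75         3.2146        22.5024
  8     1,003.75       841.7219     6,733.7749
  Σ                    865.7833     6,827.9034
Price P = Σ PV = 865.7833.
Macaulay duration = Σ(t·PV) / P = 6,827.9034 / 865.7833 = 7.88639 half-year periods.
In years: 7.88639 / 2 = 3.94319 years.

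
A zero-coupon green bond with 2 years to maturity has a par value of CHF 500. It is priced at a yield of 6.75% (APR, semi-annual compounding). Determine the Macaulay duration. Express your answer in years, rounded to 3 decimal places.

A zero-coupon bond has a single cash flow at maturity, so its Macaulay duration equals its maturity: 2 years.
(Equivalently: 4 semi-annual periods ÷ 2 = 2 years.)

2.000 years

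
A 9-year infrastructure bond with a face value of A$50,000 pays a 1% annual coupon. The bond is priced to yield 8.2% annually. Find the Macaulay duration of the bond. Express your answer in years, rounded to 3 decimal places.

Periodic yield y = 0.082. Discount each cash flow and weight by its year:
  t   CF        PV=CF/(1+0.082)^t    t·PV
  1       500.00       462.1072       462.1072
  2       500.00       427.0861       854.1723
  3       500.00       394.7192     1,184.1575
  4       500.00       364.8052     1,459.2206
  5       500.00       337.1582     1,685.7909
  6       500.00       311.6065     1,869.6387
  7       500.00       287.9912     2,015.9382
  8       500.00       266.1656     2,129.3248
  9    50,500.00    24,845.4022   223,608.6196
  Σ                 27,697.0413   235,268.9698
Price P = Σ PV = 27,697.0413.
Macaulay duration = Σ(t·PV) / P = 235,268.9698 / 27,697.0413 = 8.49437 years.

8.494 years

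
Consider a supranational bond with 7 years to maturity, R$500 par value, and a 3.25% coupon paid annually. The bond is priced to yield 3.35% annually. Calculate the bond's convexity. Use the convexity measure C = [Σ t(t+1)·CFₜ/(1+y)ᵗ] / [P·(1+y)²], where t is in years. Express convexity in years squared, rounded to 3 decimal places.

46.183

With y = 0.0335:
  t   CF        PV=CF/(1+0.0335)^t    t·PV        t(t+1)·PV
  1        16.25        15.7233        15.7233          31.4465
  2        16.25        15.2136        30.4272          91.2817
  3        16.25        14.7205        44.1614         176.6457
  4        16.25        14.2433        56.9733         284.8665
  5        16.25        13.7816        68.9082         413.4493
  6        16.25        13.3349        80.0095         560.0667
  7       516.25       409.9083     2,869.3580      22,954.8640
  Σ                    496.9255     3,165.5610      24,512.6205
P = 496.9255.
Convexity = Σ t(t+1)·PV / [P·(1+y)²] = 24,512.6205 / (496.9255 × 1.068122) = 46.18250.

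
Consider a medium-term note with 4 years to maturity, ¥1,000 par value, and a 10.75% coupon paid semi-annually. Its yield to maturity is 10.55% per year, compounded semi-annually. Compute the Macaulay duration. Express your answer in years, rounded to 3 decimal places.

Periodic yield y = 0.05275. Discount each cash flow and weight by its period:
  t   CF        PV=CF/(1+0.05275)^t    t·PV
  1        53.75        51.0568        51.0568
  2        53.75        48.4985        96.9969
  3        53.75        46.0684       138.2051
  4        53.75        43.7600       175.0401
  5        53.75        41.5673       207.8367
  6        53.75        39.4845       236.9072
  7        53.75        37.5061       262.5426
  8     1,053.75       698.4504     5,587.6034
  Σ                  1,006.3920     6,756.1887
Price P = Σ PV = 1,006.3920.
Macaulay duration = Σ(t·PV) / P = 6,756.1887 / 1,006.3920 = 6.71328 half-year periods.
In years: 6.71328 / 2 = 3.35664 years.

3.357 years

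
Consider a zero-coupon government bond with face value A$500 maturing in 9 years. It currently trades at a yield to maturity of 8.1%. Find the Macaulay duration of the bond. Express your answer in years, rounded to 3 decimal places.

9.000 years

A zero-coupon bond has a single cash flow at maturity, so its Macaulay duration equals its maturity: 9 years.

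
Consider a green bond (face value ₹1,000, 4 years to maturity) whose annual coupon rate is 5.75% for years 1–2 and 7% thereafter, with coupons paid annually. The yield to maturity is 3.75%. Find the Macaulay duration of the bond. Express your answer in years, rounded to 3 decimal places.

3.693 years

Periodic yield y = 0.0375. Discount each cash flow and weight by its year:
  t   CF        PV=CF/(1+0.0375)^t    t·PV
  1        57.50        55.4217        55.4217
  2        57.50        53.4185       106.8370
  3        70.00        62.6807       188.0421
  4     1,070.00       923.4882     3,693.9528
  Σ                  1,095.0091     4,044.2536
Price P = Σ PV = 1,095.0091.
Macaulay duration = Σ(t·PV) / P = 4,044.2536 / 1,095.0091 = 3.69335 years.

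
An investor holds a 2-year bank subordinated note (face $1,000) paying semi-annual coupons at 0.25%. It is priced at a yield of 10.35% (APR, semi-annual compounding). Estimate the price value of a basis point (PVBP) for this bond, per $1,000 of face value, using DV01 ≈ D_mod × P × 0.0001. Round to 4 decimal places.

$0.1559

Periodic yield y = 0.05175.
  t   CF        PV=CF/(1+0.05175)^t    t·PV
  1         1.25         1.1885         1.1885
  2         1.25         1.1300         2.2600
  3         1.25         1.0744         3.2232
  4     1,001.25       818.2621     3,273.0485
  Σ                    821.6550     3,279.7203
P = 821.6550; D_Mac = 3.99160 half-year periods = 1.99580 yrs; D_mod = 1.89760 yrs.
DV01 ≈ 1.89760 × 821.6550 × 0.0001 = 0.155917.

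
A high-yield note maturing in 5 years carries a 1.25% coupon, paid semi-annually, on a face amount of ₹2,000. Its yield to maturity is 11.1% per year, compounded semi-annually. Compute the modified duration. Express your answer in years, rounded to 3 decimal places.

4.562 years

Periodic yield y = 0.0555. First find Macaulay duration:
  t   CF        PV=CF/(1+0.0555)^t    t·PV
  1        12.50        11.8427        11.8427
  2        12.50        11.2200        22.4400
  3        12.50        10.6300        31.8901
  4        12.50        10.0711        40.2844
  5        12.50         9.5415        47.7077
  6        12.50         9.0398        54.2390
  7        12.50         8.5645        59.9515
  8        12.50         8.1142        64.9134
  9        12.50         7.6875        69.1876
  10    2,012.50     1,172.6098    11,726.0978
  Σ                  1,259.3213    12,128.5544
P = 1,259.3213; Macaulay duration = 12,128.5544 / 1,259.3213 = 9.63102 half-year periods = 4.81551 years.
Modified duration = D_Mac / (1 + y) = 4.81551 / 1.0555 = 4.56230 years.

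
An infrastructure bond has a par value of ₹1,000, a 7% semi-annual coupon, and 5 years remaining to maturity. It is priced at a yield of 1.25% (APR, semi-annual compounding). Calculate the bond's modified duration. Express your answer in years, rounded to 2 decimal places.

Periodic yield y = 0.00625. First find Macaulay duration:
  t   CF        PV=CF/(1+0.00625)^t    t·PV
  1        35.00        34.7826        34.7826
  2        35.00        34.5666        69.1331
  3        35.00        34.3519       103.0556
  4        35.00        34.1385       136.5540
  5        35.00        33.9265       169.6323
  6        35.00        33.7157       202.2944
  7        35.00        33.5063       234.5443
  8        35.00        33.2982       266.3857
  9        35.00        33.0914       297.8225
  10    1,035.00       972.4817     9,724.8165
  Σ                  1,277.8593    11,239.0211
P = 1,277.8593; Macaulay duration = 11,239.0211 / 1,277.8593 = 8.79519 half-year periods = 4.39760 years.
Modified duration = D_Mac / (1 + y) = 4.39760 / 1.00625 = 4.37028 years.

4.37 years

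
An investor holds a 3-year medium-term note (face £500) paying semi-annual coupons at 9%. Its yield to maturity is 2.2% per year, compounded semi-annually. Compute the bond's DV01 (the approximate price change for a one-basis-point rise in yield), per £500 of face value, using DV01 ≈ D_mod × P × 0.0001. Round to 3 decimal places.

£0.161

Periodic yield y = 0.011.
  t   CF        PV=CF/(1+0.011)^t    t·PV
  1        22.50        22.2552        22.2552
  2        22.50        22.0130        44.0261
  3        22.50        21.7735        65.3206
  4        22.50        21.5366        86.1465
  5        22.50        21.3023       106.5116
  6       522.50       489.3047     2,935.8280
  Σ                    598.1854     3,260.0880
P = 598.1854; D_Mac = 5.44996 half-year periods = 2.72498 yrs; D_mod = 2.69533 yrs.
DV01 ≈ 2.69533 × 598.1854 × 0.0001 = 0.161231.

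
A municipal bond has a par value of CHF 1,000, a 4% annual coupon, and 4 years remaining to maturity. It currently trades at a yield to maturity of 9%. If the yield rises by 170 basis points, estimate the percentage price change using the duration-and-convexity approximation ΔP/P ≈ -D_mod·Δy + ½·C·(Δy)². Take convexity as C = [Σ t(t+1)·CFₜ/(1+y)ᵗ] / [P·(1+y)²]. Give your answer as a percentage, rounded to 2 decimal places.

With y = 0.09:
  t   CF        PV=CF/(1+0.09)^t    t·PV        t(t+1)·PV
  1        40.00        36.6972        36.6972          73.3945
  2        40.00        33.6672        67.3344         202.0032
  3        40.00        30.8873        92.6620         370.6481
  4     1,040.00       736.7622     2,947.0489      14,735.2444
  Σ                    838.0140     3,143.7425      15,381.2902
P = 838.0140; D_Mac = 3.75142 yrs; D_mod = 3.44167 yrs; C = 15.44858.
Duration effect: -3.44167 × (+0.017) = -0.058508
Convexity effect: 0.5 × 15.44858 × (0.017)² = +0.0022323
ΔP/P ≈ -0.058508 + 0.0022323 = -0.056276 = -5.6276%.

-5.63%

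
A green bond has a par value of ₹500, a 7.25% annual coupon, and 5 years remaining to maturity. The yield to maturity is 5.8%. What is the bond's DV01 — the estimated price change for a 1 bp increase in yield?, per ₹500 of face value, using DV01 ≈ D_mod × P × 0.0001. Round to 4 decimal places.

Periodic yield y = 0.058.
  t   CF        PV=CF/(1+0.058)^t    t·PV
  1        36.25        34.2628        34.2628
  2        36.25        32.3845        64.7689
  3        36.25        30.6091        91.8274
  4        36.25        28.9311       115.7245
  5       536.25       404.5190     2,022.5952
  Σ                    530.7065     2,329.1788
P = 530.7065; D_Mac = 4.38883 yrs; D_mod = 4.14823 yrs.
DV01 ≈ 4.14823 × 530.7065 × 0.0001 = 0.220149.

₹0.2201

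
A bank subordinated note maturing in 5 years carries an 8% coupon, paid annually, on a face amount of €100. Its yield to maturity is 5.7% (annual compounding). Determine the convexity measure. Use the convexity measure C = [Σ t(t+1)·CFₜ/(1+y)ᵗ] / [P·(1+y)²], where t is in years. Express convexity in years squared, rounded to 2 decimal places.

With y = 0.057:
  t   CF        PV=CF/(1+0.057)^t    t·PV        t(t+1)·PV
  1         8.00         7.5686         7.5686          15.1372
  2         8.00         7.1604        14.3209          42.9627
  3         8.00         6.7743        20.3229          81.2917
  4         8.00         6.4090        25.6360         128.1799
  5       108.00        81.8557       409.2784       2,455.6704
  Σ                    109.7680       477.1268       2,723.2419
P = 109.7680.
Convexity = Σ t(t+1)·PV / [P·(1+y)²] = 2,723.2419 / (109.7680 × 1.117249) = 22.20549.

22.21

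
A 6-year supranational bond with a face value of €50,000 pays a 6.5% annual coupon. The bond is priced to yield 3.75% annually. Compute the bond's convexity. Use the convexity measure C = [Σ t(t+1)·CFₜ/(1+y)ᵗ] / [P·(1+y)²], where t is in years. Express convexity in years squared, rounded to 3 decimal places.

With y = 0.0375:
  t   CF        PV=CF/(1+0.0375)^t    t·PV        t(t+1)·PV
  1     3,250.00     3,132.5301     3,132.5301       6,265.0602
  2     3,250.00     3,019.3061     6,038.6123      18,115.8368
  3     3,250.00     2,910.1746     8,730.5238      34,922.0951
  4     3,250.00     2,804.9876    11,219.9502      56,099.7512
  5     3,250.00     2,703.6025    13,518.0123      81,108.0740
  6    53,250.00    42,696.3726   256,178.2356   1,793,247.6493
  Σ                 57,266.9735   298,817.8644   1,989,758.4667
P = 57,266.9735.
Convexity = Σ t(t+1)·PV / [P·(1+y)²] = 1,989,758.4667 / (57,266.9735 × 1.076406) = 32.27899.

32.279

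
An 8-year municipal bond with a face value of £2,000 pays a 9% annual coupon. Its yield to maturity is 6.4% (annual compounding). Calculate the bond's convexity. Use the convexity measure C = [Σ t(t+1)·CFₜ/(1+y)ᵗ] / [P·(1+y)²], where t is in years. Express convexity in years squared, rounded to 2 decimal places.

44.64

With y = 0.064:
  t   CF        PV=CF/(1+0.064)^t    t·PV        t(t+1)·PV
  1       180.00       169.1729       169.1729         338.3459
  2       180.00       158.9971       317.9942         953.9827
  3       180.00       149.4334       448.3001       1,793.2006
  4       180.00       140.4449       561.7796       2,808.8981
  5       180.00       131.9971       659.9855       3,959.9128
  6       180.00       124.0574       744.3445       5,210.4115
  7       180.00       116.5953       816.1672       6,529.3378
  8     2,180.00     1,327.1606    10,617.2846      95,555.5610
  Σ                  2,317.8587    14,335.0287     117,149.6503
P = 2,317.8587.
Convexity = Σ t(t+1)·PV / [P·(1+y)²] = 117,149.6503 / (2,317.8587 × 1.132096) = 44.64479.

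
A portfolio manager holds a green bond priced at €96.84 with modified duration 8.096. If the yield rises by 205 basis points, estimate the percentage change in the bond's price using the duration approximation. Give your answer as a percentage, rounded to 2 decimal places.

Duration approximation: ΔP/P ≈ -D_mod · Δy = -8.096 × (+0.0205) = -0.165968.
As a percentage: -16.5968%.

-16.60%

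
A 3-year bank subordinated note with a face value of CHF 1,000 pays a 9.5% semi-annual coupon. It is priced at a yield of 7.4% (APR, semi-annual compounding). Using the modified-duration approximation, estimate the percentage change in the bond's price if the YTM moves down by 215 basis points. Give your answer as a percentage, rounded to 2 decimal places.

Periodic yield y = 0.037. Modified duration first:
  t   CF        PV=CF/(1+0.037)^t    t·PV
  1        47.50        45.8052        45.8052
  2        47.50        44.1709        88.3418
  3        47.50        42.5949       127.7846
  4        47.50        41.0751       164.3004
  5        47.50        39.6095       198.0477
  6     1,047.50       842.3285     5,053.9710
  Σ                  1,055.5841     5,678.2507
P = 1,055.5841; D_Mac = 5.37925 half-year periods = 2.68962 yrs; D_mod = 2.68962/(1+0.037) = 2.59366 yrs.
ΔP/P ≈ -D_mod · Δy = -2.59366 × (-0.0215) = +0.055764 = +5.5764%.

+5.58%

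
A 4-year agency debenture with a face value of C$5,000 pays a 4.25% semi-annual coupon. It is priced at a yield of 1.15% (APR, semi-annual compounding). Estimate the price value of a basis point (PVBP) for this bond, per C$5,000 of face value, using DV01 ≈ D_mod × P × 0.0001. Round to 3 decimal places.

Periodic yield y = 0.00575.
  t   CF        PV=CF/(1+0.00575)^t    t·PV
  1       106.25       105.6426       105.6426
  2       106.25       105.0386       210.0772
  3       106.25       104.4381       313.3142
  4       106.25       103.8410       415.3639
  5       106.25       103.2473       516.2365
  6       106.25       102.6570       615.9422
  7       106.25       102.0701       714.4909
  8     5,106.25     4,877.3255    39,018.6043
  Σ                  5,604.2602    41,909.6718
P = 5,604.2602; D_Mac = 7.47818 half-year periods = 3.73909 yrs; D_mod = 3.71771 yrs.
DV01 ≈ 3.71771 × 5,604.2602 × 0.0001 = 2.083503.

C$2.084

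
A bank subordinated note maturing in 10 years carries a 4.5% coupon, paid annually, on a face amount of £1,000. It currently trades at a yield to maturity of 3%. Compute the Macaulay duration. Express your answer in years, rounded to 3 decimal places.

Periodic yield y = 0.03. Discount each cash flow and weight by its year:
  t   CF        PV=CF/(1+0.03)^t    t·PV
  1        45.00        43.6893        43.6893
  2        45.00        42.4168        84.8336
  3        45.00        41.1814       123.5441
  4        45.00        39.9819       159.9277
  5        45.00        38.8174       194.0870
  6        45.00        37.6868       226.1207
  7        45.00        36.5891       256.1238
  8        45.00        35.5234       284.1873
  9        45.00        34.4888       310.3988
  10    1,045.00       777.5781     7,775.7814
  Σ                  1,127.9530     9,458.6938
Price P = Σ PV = 1,127.9530.
Macaulay duration = Σ(t·PV) / P = 9,458.6938 / 1,127.9530 = 8.38572 years.

8.386 years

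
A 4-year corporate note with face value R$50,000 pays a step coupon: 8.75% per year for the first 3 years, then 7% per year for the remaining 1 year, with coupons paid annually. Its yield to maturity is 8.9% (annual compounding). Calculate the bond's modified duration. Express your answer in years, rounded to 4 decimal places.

Periodic yield y = 0.089. First find Macaulay duration:
  t   CF        PV=CF/(1+0.089)^t    t·PV
  1     4,375.00     4,017.4472     4,017.4472
  2     4,375.00     3,689.1159     7,378.2318
  3     4,375.00     3,387.6179    10,162.8537
  4    53,500.00    38,040.1537   152,160.6148
  Σ                 49,134.3347   173,719.1474
P = 49,134.3347; Macaulay duration = 173,719.1474 / 49,134.3347 = 3.53560 years.
Modified duration = D_Mac / (1 + y) = 3.53560 / 1.089 = 3.24664 years.

3.2466 years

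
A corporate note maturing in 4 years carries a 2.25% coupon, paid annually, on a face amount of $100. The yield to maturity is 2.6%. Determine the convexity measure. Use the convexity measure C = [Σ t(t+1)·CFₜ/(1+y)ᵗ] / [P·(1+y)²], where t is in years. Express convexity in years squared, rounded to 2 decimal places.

18.17

With y = 0.026:
  t   CF        PV=CF/(1+0.026)^t    t·PV        t(t+1)·PV
  1         2.25         2.1930         2.1930           4.3860
  2         2.25         2.1374         4.2748          12.8245
  3         2.25         2.0832         6.2497          24.9989
  4       102.25        92.2728       369.0913       1,845.4567
  Σ                     98.6865       381.8089       1,887.6661
P = 98.6865.
Convexity = Σ t(t+1)·PV / [P·(1+y)²] = 1,887.6661 / (98.6865 × 1.052676) = 18.17075.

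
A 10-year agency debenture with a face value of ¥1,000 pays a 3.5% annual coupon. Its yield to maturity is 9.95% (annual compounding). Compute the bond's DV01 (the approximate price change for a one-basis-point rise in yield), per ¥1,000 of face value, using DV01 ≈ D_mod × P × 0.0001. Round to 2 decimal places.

¥0.44

Periodic yield y = 0.0995.
  t   CF        PV=CF/(1+0.0995)^t    t·PV
  1        35.00        31.8327        31.8327
  2        35.00        28.9519        57.9039
  3        35.00        26.3319        78.9957
  4        35.00        23.9490        95.7959
  5        35.00        21.7817       108.9085
  6        35.00        19.8106       118.8633
  7        35.00        18.0178       126.1245
  8        35.00        16.3873       131.0980
  9        35.00        14.9043       134.1385
  10    1,035.00       400.8557     4,008.5565
  Σ                    602.8227     4,892.2176
P = 602.8227; D_Mac = 8.11552 yrs; D_mod = 7.38110 yrs.
DV01 ≈ 7.38110 × 602.8227 × 0.0001 = 0.444949.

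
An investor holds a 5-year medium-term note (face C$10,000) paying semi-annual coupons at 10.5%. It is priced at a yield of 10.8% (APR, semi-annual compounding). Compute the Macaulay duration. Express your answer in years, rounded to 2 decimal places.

4.01 years

Periodic yield y = 0.054. Discount each cash flow and weight by its period:
  t   CF        PV=CF/(1+0.054)^t    t·PV
  1       525.00       498.1025       498.1025
  2       525.00       472.5830       945.1660
  3       525.00       448.3710     1,345.1129
  4       525.00       425.3994     1,701.5975
  5       525.00       403.6047     2,018.0237
  6       525.00       382.9267     2,297.5601
  7       525.00       363.3081     2,543.1564
  8       525.00       344.6945     2,757.5564
  9       525.00       327.0347     2,943.3121
  10   10,525.00     6,220.3668    62,203.6681
  Σ                  9,886.3913    79,253.2557
Price P = Σ PV = 9,886.3913.
Macaulay duration = Σ(t·PV) / P = 79,253.2557 / 9,886.3913 = 8.01640 half-year periods.
In years: 8.01640 / 2 = 4.00820 years.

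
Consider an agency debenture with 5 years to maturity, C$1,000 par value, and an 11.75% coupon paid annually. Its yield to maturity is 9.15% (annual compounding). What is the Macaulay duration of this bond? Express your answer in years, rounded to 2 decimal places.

Periodic yield y = 0.0915. Discount each cash flow and weight by its year:
  t   CF        PV=CF/(1+0.0915)^t    t·PV
  1       117.50       107.6500       107.6500
  2       117.50        98.6258       197.2515
  3       117.50        90.3580       271.0740
  4       117.50        82.7833       331.1333
  5     1,117.50       721.3214     3,606.6071
  Σ                  1,100.7386     4,513.7160
Price P = Σ PV = 1,100.7386.
Macaulay duration = Σ(t·PV) / P = 4,513.7160 / 1,100.7386 = 4.10063 years.

4.10 years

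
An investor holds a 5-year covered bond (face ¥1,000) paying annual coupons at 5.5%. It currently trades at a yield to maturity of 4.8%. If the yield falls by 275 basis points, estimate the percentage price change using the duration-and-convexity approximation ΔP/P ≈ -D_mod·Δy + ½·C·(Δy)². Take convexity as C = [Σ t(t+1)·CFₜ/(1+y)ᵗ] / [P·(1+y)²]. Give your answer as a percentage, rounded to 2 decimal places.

With y = 0.048:
  t   CF        PV=CF/(1+0.048)^t    t·PV        t(t+1)·PV
  1        55.00        52.4809        52.4809         104.9618
  2        55.00        50.0772       100.1544         300.4633
  3        55.00        47.7836       143.3508         573.4032
  4        55.00        45.5950       182.3801         911.9007
  5     1,055.00       834.5379     4,172.6893      25,036.1359
  Σ                  1,030.4746     4,651.0556      26,926.8649
P = 1,030.4746; D_Mac = 4.51351 yrs; D_mod = 4.30678 yrs; C = 23.79172.
Duration effect: -4.30678 × (-0.0275) = +0.118437
Convexity effect: 0.5 × 23.79172 × (-0.0275)² = +0.0089962
ΔP/P ≈ +0.118437 + 0.0089962 = +0.127433 = +12.7433%.

+12.74%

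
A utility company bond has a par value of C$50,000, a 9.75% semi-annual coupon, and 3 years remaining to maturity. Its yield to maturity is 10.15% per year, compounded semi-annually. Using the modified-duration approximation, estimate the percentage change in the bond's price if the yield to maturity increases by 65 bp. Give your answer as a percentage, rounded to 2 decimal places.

-1.65%

Periodic yield y = 0.05075. Modified duration first:
  t   CF        PV=CF/(1+0.05075)^t    t·PV
  1     2,437.50     2,319.7716     2,319.7716
  2     2,437.50     2,207.7293     4,415.4587
  3     2,437.50     2,101.0986     6,303.2957
  4     2,437.50     1,999.6180     7,998.4719
  5     2,437.50     1,903.0387     9,515.1937
  6    52,437.50    38,962.3897   233,774.3384
  Σ                 49,493.6459   264,326.5299
P = 49,493.6459; D_Mac = 5.34062 half-year periods = 2.67031 yrs; D_mod = 2.67031/(1+0.05075) = 2.54133 yrs.
ΔP/P ≈ -D_mod · Δy = -2.54133 × (+0.0065) = -0.016519 = -1.6519%.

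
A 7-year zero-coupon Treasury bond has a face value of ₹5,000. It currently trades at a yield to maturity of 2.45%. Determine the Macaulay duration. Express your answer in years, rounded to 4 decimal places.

7.0000 years

A zero-coupon bond has a single cash flow at maturity, so its Macaulay duration equals its maturity: 7 years.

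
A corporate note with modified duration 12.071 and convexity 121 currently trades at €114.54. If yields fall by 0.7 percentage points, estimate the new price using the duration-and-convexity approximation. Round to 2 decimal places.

Duration effect: -D_mod·Δy = -12.071 × (-0.007) = +0.084497
Convexity effect: ½·C·(Δy)² = 0.5 × 121 × (-0.007)² = +0.0029645
ΔP/P ≈ +0.084497 + 0.0029645 = +0.0874615
New price ≈ 114.54 × (1 + 0.0874615) = 124.55784021.

€124.56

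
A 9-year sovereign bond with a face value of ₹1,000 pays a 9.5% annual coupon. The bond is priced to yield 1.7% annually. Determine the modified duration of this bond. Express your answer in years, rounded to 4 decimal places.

Periodic yield y = 0.017. First find Macaulay duration:
  t   CF        PV=CF/(1+0.017)^t    t·PV
  1        95.00        93.4120        93.4120
  2        95.00        91.8505       183.7011
  3        95.00        90.3152       270.9455
  4        95.00        88.8055       355.2219
  5        95.00        87.3210       436.6051
  6        95.00        85.8614       515.1683
  7        95.00        84.4261       590.9830
  8        95.00        83.0149       664.1191
  9     1,095.00       940.8612     8,467.7505
  Σ                  1,645.8678    11,577.9066
P = 1,645.8678; Macaulay duration = 11,577.9066 / 1,645.8678 = 7.03453 years.
Modified duration = D_Mac / (1 + y) = 7.03453 / 1.017 = 6.91694 years.

6.9169 years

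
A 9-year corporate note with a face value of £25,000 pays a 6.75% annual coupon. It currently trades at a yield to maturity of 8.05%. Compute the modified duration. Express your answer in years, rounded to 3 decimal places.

6.417 years

Periodic yield y = 0.0805. First find Macaulay duration:
  t   CF        PV=CF/(1+0.0805)^t    t·PV
  1     1,687.50     1,561.7770     1,561.7770
  2     1,687.50     1,445.4206     2,890.8412
  3     1,687.50     1,337.7331     4,013.1993
  4     1,687.50     1,238.0686     4,952.2743
  5     1,687.50     1,145.8293     5,729.1465
  6     1,687.50     1,060.4621     6,362.7726
  7     1,687.50       981.4550     6,870.1849
  8     1,687.50       908.3341     7,266.6727
  9    26,687.50    13,294.8962   119,654.0659
  Σ                 22,973.9759   159,300.9343
P = 22,973.9759; Macaulay duration = 159,300.9343 / 22,973.9759 = 6.93397 years.
Modified duration = D_Mac / (1 + y) = 6.93397 / 1.0805 = 6.41737 years.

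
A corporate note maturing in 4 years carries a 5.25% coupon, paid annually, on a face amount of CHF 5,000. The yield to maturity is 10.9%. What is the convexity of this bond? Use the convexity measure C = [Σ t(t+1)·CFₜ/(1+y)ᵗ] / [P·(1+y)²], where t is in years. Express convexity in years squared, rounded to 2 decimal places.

14.53

With y = 0.109:
  t   CF        PV=CF/(1+0.109)^t    t·PV        t(t+1)·PV
  1       262.50       236.6997       236.6997         473.3995
  2       262.50       213.4353       426.8706       1,280.6117
  3       262.50       192.4574       577.3723       2,309.4891
  4     5,262.50     3,479.0921    13,916.3684      69,581.8418
  Σ                  4,121.6845    15,157.3109      73,645.3420
P = 4,121.6845.
Convexity = Σ t(t+1)·PV / [P·(1+y)²] = 73,645.3420 / (4,121.6845 × 1.229881) = 14.52805.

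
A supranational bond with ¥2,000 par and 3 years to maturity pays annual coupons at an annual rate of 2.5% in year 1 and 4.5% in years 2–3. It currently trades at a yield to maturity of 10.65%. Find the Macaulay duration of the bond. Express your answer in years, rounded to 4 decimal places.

Periodic yield y = 0.1065. Discount each cash flow and weight by its year:
  t   CF        PV=CF/(1+0.1065)^t    t·PV
  1        50.00        45.1875        45.1875
  2        90.00        73.5089       147.0177
  3     2,090.00     1,542.7375     4,628.2124
  Σ                  1,661.4339     4,820.4177
Price P = Σ PV = 1,661.4339.
Macaulay duration = Σ(t·PV) / P = 4,820.4177 / 1,661.4339 = 2.90136 years.

2.9014 years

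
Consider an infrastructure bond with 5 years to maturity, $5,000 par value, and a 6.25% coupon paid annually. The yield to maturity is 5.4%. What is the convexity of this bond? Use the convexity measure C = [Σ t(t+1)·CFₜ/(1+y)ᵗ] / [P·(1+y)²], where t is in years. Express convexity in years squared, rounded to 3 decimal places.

23.116

With y = 0.054:
  t   CF        PV=CF/(1+0.054)^t    t·PV        t(t+1)·PV
  1       312.50       296.4896       296.4896         592.9791
  2       312.50       281.2994       562.5988       1,687.7964
  3       312.50       266.8875       800.6624       3,202.6497
  4       312.50       253.2139     1,012.8557       5,064.2784
  5     5,312.50     4,084.0955    20,420.4775     122,522.8650
  Σ                  5,181.9859    23,093.0840     133,070.5686
P = 5,181.9859.
Convexity = Σ t(t+1)·PV / [P·(1+y)²] = 133,070.5686 / (5,181.9859 × 1.110916) = 23.11557.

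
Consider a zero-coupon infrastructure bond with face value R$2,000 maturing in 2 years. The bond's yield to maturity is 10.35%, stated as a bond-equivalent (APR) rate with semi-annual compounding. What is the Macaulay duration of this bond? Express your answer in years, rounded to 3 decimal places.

A zero-coupon bond has a single cash flow at maturity, so its Macaulay duration equals its maturity: 2 years.
(Equivalently: 4 semi-annual periods ÷ 2 = 2 years.)

2.000 years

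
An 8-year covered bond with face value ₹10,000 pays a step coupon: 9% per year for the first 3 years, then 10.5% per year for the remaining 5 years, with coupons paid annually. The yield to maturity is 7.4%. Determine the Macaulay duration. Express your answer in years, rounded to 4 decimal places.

Periodic yield y = 0.074. Discount each cash flow and weight by its year:
  t   CF        PV=CF/(1+0.074)^t    t·PV
  1       900.00       837.9888       837.9888
  2       900.00       780.2503     1,560.5006
  3       900.00       726.4900     2,179.4701
  4     1,050.00       789.1729     3,156.6917
  5     1,050.00       734.7979     3,673.9894
  6     1,050.00       684.1693     4,105.0161
  7     1,050.00       637.0292     4,459.2043
  8    11,050.00     6,242.0613    49,936.4901
  Σ                 11,431.9598    69,909.3511
Price P = Σ PV = 11,431.9598.
Macaulay duration = Σ(t·PV) / P = 69,909.3511 / 11,431.9598 = 6.11526 years.

6.1153 years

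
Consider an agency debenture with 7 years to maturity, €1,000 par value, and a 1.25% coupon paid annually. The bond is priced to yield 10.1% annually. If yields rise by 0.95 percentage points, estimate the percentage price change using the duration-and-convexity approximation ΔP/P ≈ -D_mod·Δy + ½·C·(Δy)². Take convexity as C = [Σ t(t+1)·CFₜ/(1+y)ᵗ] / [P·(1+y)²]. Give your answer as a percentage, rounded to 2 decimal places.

With y = 0.101:
  t   CF        PV=CF/(1+0.101)^t    t·PV        t(t+1)·PV
  1        12.50        11.3533        11.3533          22.7066
  2        12.50        10.3118        20.6236          61.8709
  3        12.50         9.3659        28.0976         112.3904
  4        12.50         8.5067        34.0268         170.1339
  5        12.50         7.7263        38.6317         231.7900
  6        12.50         7.0176        42.1054         294.7375
  7     1,012.50       516.2782     3,613.9475      28,911.5800
  Σ                    570.5598     3,788.7859      29,805.2093
P = 570.5598; D_Mac = 6.64047 yrs; D_mod = 6.03131 yrs; C = 43.09396.
Duration effect: -6.03131 × (+0.0095) = -0.057297
Convexity effect: 0.5 × 43.09396 × (0.0095)² = +0.0019446
ΔP/P ≈ -0.057297 + 0.0019446 = -0.055353 = -5.5353%.

-5.54%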